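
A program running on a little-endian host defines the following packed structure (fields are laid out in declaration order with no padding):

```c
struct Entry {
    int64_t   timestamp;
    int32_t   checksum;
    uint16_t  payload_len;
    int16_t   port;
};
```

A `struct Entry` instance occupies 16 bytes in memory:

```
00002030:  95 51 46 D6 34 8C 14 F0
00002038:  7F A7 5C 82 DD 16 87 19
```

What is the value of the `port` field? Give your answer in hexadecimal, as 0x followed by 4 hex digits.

`port` follows `timestamp` (8 B), `checksum` (4 B), `payload_len` (2 B), so it starts at offset 8 + 4 + 2 = 14 and occupies 2 bytes.
Bytes at offsets 14..15: 87 19.
Little-endian stores the least-significant byte at the lowest address.
Reassemble most-significant byte first: 19 87 → 0x1987.

0x1987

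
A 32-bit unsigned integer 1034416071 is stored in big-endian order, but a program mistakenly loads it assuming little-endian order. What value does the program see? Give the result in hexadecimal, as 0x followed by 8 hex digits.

1034416071 in 32-bit hexadecimal is 0x3DA7EFC7.
Stored big-endian, the bytes at ascending addresses are 3D A7 EF C7.
Read back as little-endian, the first byte is least significant, giving 0xC7EFA73D.

0xC7EFA73D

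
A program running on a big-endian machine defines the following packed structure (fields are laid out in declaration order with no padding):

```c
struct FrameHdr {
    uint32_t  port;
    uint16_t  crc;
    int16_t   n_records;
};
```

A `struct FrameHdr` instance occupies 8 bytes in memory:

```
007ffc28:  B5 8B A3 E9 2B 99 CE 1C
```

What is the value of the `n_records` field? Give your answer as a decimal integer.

-12772

`n_records` follows `port` (4 B), `crc` (2 B), so it starts at offset 4 + 2 = 6 and occupies 2 bytes.
Bytes at offsets 6..7: CE 1C.
Big-endian stores the most-significant byte at the lowest address.
The bytes are already most-significant first: 0xCE1C.
Top bit is set, so as a signed 16-bit value this is 0xCE1C − 2^16 = -12772.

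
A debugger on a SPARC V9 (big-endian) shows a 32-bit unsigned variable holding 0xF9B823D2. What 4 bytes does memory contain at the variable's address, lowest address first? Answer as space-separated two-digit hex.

F9 B8 23 D2

Split into bytes (most-significant first): F9 B8 23 D2.
In big-endian order the high byte comes first in memory.
So the memory order matches the most-significant-first order: F9 B8 23 D2.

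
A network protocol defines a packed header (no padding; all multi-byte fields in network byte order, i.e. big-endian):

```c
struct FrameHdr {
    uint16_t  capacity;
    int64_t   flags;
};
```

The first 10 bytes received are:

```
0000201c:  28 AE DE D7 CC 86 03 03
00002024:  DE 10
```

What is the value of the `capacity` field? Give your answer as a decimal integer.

`capacity` is the first field, at byte offset 0, occupying 2 bytes.
Bytes at offsets 0..1: 28 AE.
Big-endian stores the most-significant byte at the lowest address.
The bytes are already most-significant first: 0x28AE.
0x28AE = 10414.

10414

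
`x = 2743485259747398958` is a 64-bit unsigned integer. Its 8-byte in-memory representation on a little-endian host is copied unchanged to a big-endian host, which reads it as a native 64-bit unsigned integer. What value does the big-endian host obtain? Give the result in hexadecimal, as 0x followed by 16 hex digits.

2743485259747398958 in 64-bit hexadecimal is 0x2612D14EE1C3952E.
Stored little-endian, the bytes at ascending addresses are 2E 95 C3 E1 4E D1 12 26.
Read back as big-endian, the last byte is least significant, giving 0x2E95C3E14ED11226.

0x2E95C3E14ED11226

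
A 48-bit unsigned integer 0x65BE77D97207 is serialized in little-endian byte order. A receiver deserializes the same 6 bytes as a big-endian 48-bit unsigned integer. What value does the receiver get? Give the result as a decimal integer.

8189856169573

Stored little-endian, the bytes at ascending addresses are 07 72 D9 77 BE 65.
Read back as big-endian, the last byte is least significant, giving 0x0772D977BE65.
0x0772D977BE65 = 8189856169573.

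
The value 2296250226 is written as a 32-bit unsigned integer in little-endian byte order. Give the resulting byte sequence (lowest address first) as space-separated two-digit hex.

72 FF DD 88

2296250226 in hexadecimal, padded to 32 bits, is 0x88DDFF72.
Split into bytes (most-significant first): 88 DD FF 72.
Little-endian: lowest address holds the least-significant byte.
So at ascending addresses the bytes are 72 FF DD 88.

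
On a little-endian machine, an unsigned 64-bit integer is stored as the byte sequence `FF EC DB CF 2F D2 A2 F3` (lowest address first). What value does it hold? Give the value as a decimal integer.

In little-endian order the low byte comes first in memory.
Reassemble most-significant byte first: F3 A2 D2 2F CF DB EC FF → 0xF3A2D22FCFDBECFF.
0xF3A2D22FCFDBECFF = 17555825400236207359.

17555825400236207359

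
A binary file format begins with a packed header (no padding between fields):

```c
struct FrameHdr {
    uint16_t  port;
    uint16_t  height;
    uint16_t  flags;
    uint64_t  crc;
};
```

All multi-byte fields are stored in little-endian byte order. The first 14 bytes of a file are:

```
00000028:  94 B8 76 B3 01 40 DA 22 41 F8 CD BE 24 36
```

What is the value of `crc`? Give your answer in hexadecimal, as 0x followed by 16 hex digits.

0x3624BECDF84122DA

`crc` follows `port` (2 B), `height` (2 B), `flags` (2 B), so it starts at offset 2 + 2 + 2 = 6 and occupies 8 bytes.
Bytes at offsets 6..13: DA 22 41 F8 CD BE 24 36.
In little-endian order the low byte comes first in memory.
Reassemble most-significant byte first: 36 24 BE CD F8 41 22 DA → 0x3624BECDF84122DA.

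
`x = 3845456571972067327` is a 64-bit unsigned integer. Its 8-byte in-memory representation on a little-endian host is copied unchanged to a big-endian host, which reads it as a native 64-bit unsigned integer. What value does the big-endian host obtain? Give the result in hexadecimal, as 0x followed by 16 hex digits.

0xFF1F96CB60CE5D35

3845456571972067327 in 64-bit hexadecimal is 0x355DCE60CB961FFF.
Stored little-endian, the bytes at ascending addresses are FF 1F 96 CB 60 CE 5D 35.
Read back as big-endian, the last byte is least significant, giving 0xFF1F96CB60CE5D35.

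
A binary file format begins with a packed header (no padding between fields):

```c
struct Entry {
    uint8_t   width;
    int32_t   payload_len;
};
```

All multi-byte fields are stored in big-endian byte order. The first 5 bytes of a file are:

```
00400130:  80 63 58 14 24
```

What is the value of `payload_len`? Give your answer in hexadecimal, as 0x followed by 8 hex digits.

`payload_len` follows `width` (1 byte), so it starts at byte offset 1 and occupies 4 bytes.
Bytes at offsets 1..4: 63 58 14 24.
In big-endian order the high byte comes first in memory.
The bytes are already most-significant first: 0x63581424.

0x63581424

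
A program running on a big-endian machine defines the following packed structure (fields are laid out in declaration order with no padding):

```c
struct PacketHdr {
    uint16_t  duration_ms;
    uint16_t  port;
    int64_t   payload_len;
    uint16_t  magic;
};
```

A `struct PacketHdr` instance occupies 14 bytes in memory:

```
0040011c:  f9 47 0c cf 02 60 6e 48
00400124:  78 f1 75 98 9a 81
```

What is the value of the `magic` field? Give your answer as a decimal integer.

`magic` follows `duration_ms` (2 B), `port` (2 B), `payload_len` (8 B), so it starts at offset 2 + 2 + 8 = 12 and occupies 2 bytes.
Bytes at offsets 12..13: 9A 81.
In big-endian order the high byte comes first in memory.
The bytes are already most-significant first: 0x9A81.
0x9A81 = 39553.

39553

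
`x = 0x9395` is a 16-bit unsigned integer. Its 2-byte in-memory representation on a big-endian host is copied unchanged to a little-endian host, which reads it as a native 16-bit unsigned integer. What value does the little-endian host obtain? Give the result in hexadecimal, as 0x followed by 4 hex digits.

Stored big-endian, the bytes at ascending addresses are 93 95.
Read back as little-endian, the first byte is least significant, giving 0x9593.

0x9593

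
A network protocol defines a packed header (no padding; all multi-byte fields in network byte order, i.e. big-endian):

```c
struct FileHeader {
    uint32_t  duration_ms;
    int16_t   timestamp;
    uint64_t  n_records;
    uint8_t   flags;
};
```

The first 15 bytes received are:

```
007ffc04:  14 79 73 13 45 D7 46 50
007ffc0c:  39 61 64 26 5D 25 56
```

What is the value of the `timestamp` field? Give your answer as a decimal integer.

`timestamp` follows `duration_ms` (4 bytes), so it starts at byte offset 4 and occupies 2 bytes.
Bytes at offsets 4..5: 45 D7.
Big-endian: lowest address holds the most-significant byte.
The bytes are already most-significant first: 0x45D7.
0x45D7 = 17879.

17879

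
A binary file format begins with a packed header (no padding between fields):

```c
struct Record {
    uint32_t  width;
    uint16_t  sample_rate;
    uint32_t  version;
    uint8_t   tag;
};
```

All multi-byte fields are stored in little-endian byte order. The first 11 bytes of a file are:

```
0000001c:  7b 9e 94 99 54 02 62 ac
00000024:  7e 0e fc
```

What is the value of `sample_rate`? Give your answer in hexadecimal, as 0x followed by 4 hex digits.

`sample_rate` follows `width` (4 bytes), so it starts at byte offset 4 and occupies 2 bytes.
Bytes at offsets 4..5: 54 02.
Little-endian stores the least-significant byte at the lowest address.
Reassemble most-significant byte first: 02 54 → 0x0254.

0x0254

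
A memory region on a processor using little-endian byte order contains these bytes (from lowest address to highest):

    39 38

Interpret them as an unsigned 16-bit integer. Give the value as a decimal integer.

14393

In little-endian order the low byte comes first in memory.
Reassemble most-significant byte first: 38 39 → 0x3839.
0x3839 = 14393.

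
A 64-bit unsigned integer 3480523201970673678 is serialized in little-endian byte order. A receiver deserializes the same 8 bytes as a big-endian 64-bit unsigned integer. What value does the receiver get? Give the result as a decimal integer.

3480523201970673678 in 64-bit hexadecimal is 0x304D4D695DF7980E.
Stored little-endian, the bytes at ascending addresses are 0E 98 F7 5D 69 4D 4D 30.
Read back as big-endian, the last byte is least significant, giving 0x0E98F75D694D4D30.
0x0E98F75D694D4D30 = 1051862493561703728.

1051862493561703728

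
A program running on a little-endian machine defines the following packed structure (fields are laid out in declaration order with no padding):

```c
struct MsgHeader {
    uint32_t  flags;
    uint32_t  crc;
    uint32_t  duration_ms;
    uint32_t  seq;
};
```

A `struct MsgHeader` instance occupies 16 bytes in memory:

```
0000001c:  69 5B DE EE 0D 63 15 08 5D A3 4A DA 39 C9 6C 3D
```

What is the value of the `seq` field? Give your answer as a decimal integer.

`seq` follows `flags` (4 B), `crc` (4 B), `duration_ms` (4 B), so it starts at offset 4 + 4 + 4 = 12 and occupies 4 bytes.
Bytes at offsets 12..15: 39 C9 6C 3D.
In little-endian order the low byte comes first in memory.
Reassemble most-significant byte first: 3D 6C C9 39 → 0x3D6CC939.
0x3D6CC939 = 1030539577.

1030539577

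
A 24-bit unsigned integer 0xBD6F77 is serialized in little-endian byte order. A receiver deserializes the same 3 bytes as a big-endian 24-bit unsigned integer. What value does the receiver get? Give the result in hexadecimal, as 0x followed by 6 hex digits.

0x776FBD

Stored little-endian, the bytes at ascending addresses are 77 6F BD.
Read back as big-endian, the last byte is least significant, giving 0x776FBD.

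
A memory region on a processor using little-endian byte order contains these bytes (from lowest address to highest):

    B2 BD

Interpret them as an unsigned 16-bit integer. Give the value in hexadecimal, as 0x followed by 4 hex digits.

0xBDB2

Little-endian: lowest address holds the least-significant byte.
Reassemble most-significant byte first: BD B2 → 0xBDB2.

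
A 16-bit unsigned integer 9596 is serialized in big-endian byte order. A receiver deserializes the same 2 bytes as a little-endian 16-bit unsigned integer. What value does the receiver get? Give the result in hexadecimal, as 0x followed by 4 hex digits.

9596 in 16-bit hexadecimal is 0x257C.
Stored big-endian, the bytes at ascending addresses are 25 7C.
Read back as little-endian, the first byte is least significant, giving 0x7C25.

0x7C25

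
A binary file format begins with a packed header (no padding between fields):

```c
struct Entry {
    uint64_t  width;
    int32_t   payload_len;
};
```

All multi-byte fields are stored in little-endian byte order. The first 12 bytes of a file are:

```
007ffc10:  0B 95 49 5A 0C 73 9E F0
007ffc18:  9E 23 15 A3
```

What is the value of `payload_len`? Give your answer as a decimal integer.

-1558895714

`payload_len` follows `width` (8 bytes), so it starts at byte offset 8 and occupies 4 bytes.
Bytes at offsets 8..11: 9E 23 15 A3.
In little-endian order the low byte comes first in memory.
Reassemble most-significant byte first: A3 15 23 9E → 0xA315239E.
Top bit is set, so as a signed 32-bit value this is 0xA315239E − 2^32 = -1558895714.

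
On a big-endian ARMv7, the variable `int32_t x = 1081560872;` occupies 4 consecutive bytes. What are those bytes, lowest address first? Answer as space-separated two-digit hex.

40 77 4F 28

1081560872 in hexadecimal, padded to 32 bits, is 0x40774F28.
Split into bytes (most-significant first): 40 77 4F 28.
In big-endian order the high byte comes first in memory.
So the memory order matches the most-significant-first order: 40 77 4F 28.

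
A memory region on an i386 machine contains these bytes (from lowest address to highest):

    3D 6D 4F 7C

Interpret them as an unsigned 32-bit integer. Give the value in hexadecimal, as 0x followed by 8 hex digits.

In little-endian order the low byte comes first in memory.
Reassemble most-significant byte first: 7C 4F 6D 3D → 0x7C4F6D3D.

0x7C4F6D3D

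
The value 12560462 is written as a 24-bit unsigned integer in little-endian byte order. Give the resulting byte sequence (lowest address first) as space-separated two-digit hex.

12560462 in hexadecimal, padded to 24 bits, is 0xBFA84E.
Split into bytes (most-significant first): BF A8 4E.
In little-endian order the low byte comes first in memory.
So at ascending addresses the bytes are 4E A8 BF.

4E A8 BF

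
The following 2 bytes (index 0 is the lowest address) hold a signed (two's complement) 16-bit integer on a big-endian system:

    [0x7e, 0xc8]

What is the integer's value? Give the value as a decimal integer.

In big-endian order the high byte comes first in memory.
The bytes are already most-significant first: 0x7EC8.
0x7EC8 = 32456.

32456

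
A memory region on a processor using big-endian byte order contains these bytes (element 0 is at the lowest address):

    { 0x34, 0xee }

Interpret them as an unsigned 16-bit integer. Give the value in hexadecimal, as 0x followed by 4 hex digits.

In big-endian order the high byte comes first in memory.
The bytes are already most-significant first: 0x34EE.

0x34EE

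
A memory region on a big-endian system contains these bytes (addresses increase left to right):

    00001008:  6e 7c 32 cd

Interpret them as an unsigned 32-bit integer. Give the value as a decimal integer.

1853633229

Big-endian: lowest address holds the most-significant byte.
The bytes are already most-significant first: 0x6E7C32CD.
0x6E7C32CD = 1853633229.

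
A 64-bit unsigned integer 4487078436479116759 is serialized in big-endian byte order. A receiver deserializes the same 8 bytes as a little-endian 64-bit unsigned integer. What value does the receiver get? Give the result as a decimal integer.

4487078436479116759 in 64-bit hexadecimal is 0x3E454E107DA725D7.
Stored big-endian, the bytes at ascending addresses are 3E 45 4E 10 7D A7 25 D7.
Read back as little-endian, the first byte is least significant, giving 0xD725A77D104E453E.
0xD725A77D104E453E = 15502981447879116094.

15502981447879116094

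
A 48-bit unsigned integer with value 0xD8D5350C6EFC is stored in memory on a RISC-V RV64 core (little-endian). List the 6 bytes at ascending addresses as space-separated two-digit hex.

FC 6E 0C 35 D5 D8

Split into bytes (most-significant first): D8 D5 35 0C 6E FC.
In little-endian order the low byte comes first in memory.
So at ascending addresses the bytes are FC 6E 0C 35 D5 D8.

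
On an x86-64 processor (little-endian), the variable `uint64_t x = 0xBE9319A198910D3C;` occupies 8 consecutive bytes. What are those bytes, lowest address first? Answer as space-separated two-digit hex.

3C 0D 91 98 A1 19 93 BE

Split into bytes (most-significant first): BE 93 19 A1 98 91 0D 3C.
Little-endian stores the least-significant byte at the lowest address.
So at ascending addresses the bytes are 3C 0D 91 98 A1 19 93 BE.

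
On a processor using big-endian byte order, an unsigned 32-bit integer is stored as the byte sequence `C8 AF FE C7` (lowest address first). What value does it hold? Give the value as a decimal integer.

3366977223

Big-endian: lowest address holds the most-significant byte.
The bytes are already most-significant first: 0xC8AFFEC7.
0xC8AFFEC7 = 3366977223.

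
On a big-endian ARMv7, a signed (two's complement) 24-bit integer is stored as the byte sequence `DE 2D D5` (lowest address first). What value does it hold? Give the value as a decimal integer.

Big-endian stores the most-significant byte at the lowest address.
The bytes are already most-significant first: 0xDE2DD5.
Top bit is set, so as a signed 24-bit value this is 0xDE2DD5 − 2^24 = -2216491.

-2216491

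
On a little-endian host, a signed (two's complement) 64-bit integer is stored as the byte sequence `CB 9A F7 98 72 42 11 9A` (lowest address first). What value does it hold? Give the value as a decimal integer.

Little-endian stores the least-significant byte at the lowest address.
Reassemble most-significant byte first: 9A 11 42 72 98 F7 9A CB → 0x9A11427298F79ACB.
Top bit is set, so as a signed 64-bit value this is 0x9A11427298F79ACB − 2^64 = -7345016457304499509.

-7345016457304499509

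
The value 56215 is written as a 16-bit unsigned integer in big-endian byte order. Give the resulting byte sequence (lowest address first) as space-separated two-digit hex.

56215 in hexadecimal, padded to 16 bits, is 0xDB97.
Split into bytes (most-significant first): DB 97.
In big-endian order the high byte comes first in memory.
So the memory order matches the most-significant-first order: DB 97.

DB 97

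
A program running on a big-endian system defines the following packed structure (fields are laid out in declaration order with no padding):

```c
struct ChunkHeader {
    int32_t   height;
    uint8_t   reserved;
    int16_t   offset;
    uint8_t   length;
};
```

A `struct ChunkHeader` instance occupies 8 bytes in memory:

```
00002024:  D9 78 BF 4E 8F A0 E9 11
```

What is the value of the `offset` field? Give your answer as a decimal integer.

`offset` follows `height` (4 B), `reserved` (1 B), so it starts at offset 4 + 1 = 5 and occupies 2 bytes.
Bytes at offsets 5..6: A0 E9.
Big-endian: lowest address holds the most-significant byte.
The bytes are already most-significant first: 0xA0E9.
Top bit is set, so as a signed 16-bit value this is 0xA0E9 − 2^16 = -24343.

-24343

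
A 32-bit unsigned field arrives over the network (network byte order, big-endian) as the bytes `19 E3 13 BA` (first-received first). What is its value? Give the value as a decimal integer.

434312122

In big-endian order the high byte comes first in memory.
The bytes are already most-significant first: 0x19E313BA.
0x19E313BA = 434312122.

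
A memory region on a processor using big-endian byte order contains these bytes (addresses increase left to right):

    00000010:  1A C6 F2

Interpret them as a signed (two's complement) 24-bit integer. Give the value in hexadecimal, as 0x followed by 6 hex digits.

0x1AC6F2

Big-endian: lowest address holds the most-significant byte.
The bytes are already most-significant first: 0x1AC6F2.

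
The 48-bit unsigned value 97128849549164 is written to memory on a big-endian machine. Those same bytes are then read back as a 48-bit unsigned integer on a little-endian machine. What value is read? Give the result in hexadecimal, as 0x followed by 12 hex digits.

0x6C2793925658

97128849549164 in 48-bit hexadecimal is 0x58569293276C.
Stored big-endian, the bytes at ascending addresses are 58 56 92 93 27 6C.
Read back as little-endian, the first byte is least significant, giving 0x6C2793925658.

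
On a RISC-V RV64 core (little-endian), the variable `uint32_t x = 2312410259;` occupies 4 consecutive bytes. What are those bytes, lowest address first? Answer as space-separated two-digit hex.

2312410259 in hexadecimal, padded to 32 bits, is 0x89D49493.
Split into bytes (most-significant first): 89 D4 94 93.
In little-endian order the low byte comes first in memory.
So at ascending addresses the bytes are 93 94 D4 89.

93 94 D4 89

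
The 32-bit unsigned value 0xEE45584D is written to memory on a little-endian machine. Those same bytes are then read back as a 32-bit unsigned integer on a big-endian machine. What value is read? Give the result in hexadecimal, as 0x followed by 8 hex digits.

0x4D5845EE

Stored little-endian, the bytes at ascending addresses are 4D 58 45 EE.
Read back as big-endian, the last byte is least significant, giving 0x4D5845EE.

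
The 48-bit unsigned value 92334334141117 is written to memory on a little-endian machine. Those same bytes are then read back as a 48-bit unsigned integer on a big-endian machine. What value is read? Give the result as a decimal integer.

208779153242707

92334334141117 in 48-bit hexadecimal is 0x53FA432FE2BD.
Stored little-endian, the bytes at ascending addresses are BD E2 2F 43 FA 53.
Read back as big-endian, the last byte is least significant, giving 0xBDE22F43FA53.
0xBDE22F43FA53 = 208779153242707.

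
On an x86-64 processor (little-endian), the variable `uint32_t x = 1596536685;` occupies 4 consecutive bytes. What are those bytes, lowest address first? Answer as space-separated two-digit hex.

1596536685 in hexadecimal, padded to 32 bits, is 0x5F29376D.
Split into bytes (most-significant first): 5F 29 37 6D.
Little-endian stores the least-significant byte at the lowest address.
So at ascending addresses the bytes are 6D 37 29 5F.

6D 37 29 5F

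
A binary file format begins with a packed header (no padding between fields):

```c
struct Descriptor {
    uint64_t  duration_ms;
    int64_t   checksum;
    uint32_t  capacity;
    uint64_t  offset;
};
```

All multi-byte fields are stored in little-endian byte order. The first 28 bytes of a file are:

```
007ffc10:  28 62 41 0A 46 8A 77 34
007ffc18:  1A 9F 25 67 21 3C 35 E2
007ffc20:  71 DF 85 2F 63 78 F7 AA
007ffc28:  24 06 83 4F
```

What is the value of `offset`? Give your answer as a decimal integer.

`offset` follows `duration_ms` (8 B), `checksum` (8 B), `capacity` (4 B), so it starts at offset 8 + 8 + 4 = 20 and occupies 8 bytes.
Bytes at offsets 20..27: 63 78 F7 AA 24 06 83 4F.
Little-endian: lowest address holds the least-significant byte.
Reassemble most-significant byte first: 4F 83 06 24 AA F7 78 63 → 0x4F830624AAF77863.
0x4F830624AAF77863 = 5729429905502337123.

5729429905502337123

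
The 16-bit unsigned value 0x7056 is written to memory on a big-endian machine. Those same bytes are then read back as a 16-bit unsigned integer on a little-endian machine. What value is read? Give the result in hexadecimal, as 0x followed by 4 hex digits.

Stored big-endian, the bytes at ascending addresses are 70 56.
Read back as little-endian, the first byte is least significant, giving 0x5670.

0x5670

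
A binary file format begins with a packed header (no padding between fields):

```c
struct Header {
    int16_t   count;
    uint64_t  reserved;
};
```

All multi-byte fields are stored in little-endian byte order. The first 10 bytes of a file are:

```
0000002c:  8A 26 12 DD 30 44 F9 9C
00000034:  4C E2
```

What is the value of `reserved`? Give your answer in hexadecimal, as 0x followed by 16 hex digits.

`reserved` follows `count` (2 bytes), so it starts at byte offset 2 and occupies 8 bytes.
Bytes at offsets 2..9: 12 DD 30 44 F9 9C 4C E2.
Little-endian: lowest address holds the least-significant byte.
Reassemble most-significant byte first: E2 4C 9C F9 44 30 DD 12 → 0xE24C9CF94430DD12.

0xE24C9CF94430DD12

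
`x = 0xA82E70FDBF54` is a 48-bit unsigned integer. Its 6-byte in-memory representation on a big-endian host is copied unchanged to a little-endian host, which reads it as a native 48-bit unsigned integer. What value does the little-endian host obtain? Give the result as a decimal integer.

93183567474344

Stored big-endian, the bytes at ascending addresses are A8 2E 70 FD BF 54.
Read back as little-endian, the first byte is least significant, giving 0x54BFFD702EA8.
0x54BFFD702EA8 = 93183567474344.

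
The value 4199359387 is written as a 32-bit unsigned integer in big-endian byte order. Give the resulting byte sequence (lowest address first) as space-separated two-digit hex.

FA 4D 23 9B

4199359387 in hexadecimal, padded to 32 bits, is 0xFA4D239B.
Split into bytes (most-significant first): FA 4D 23 9B.
In big-endian order the high byte comes first in memory.
So the memory order matches the most-significant-first order: FA 4D 23 9B.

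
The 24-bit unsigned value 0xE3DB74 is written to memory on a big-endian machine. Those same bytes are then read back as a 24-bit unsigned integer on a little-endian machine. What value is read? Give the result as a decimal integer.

Stored big-endian, the bytes at ascending addresses are E3 DB 74.
Read back as little-endian, the first byte is least significant, giving 0x74DBE3.
0x74DBE3 = 7658467.

7658467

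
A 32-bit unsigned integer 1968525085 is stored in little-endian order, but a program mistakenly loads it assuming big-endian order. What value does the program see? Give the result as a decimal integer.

1968525085 in 32-bit hexadecimal is 0x75554F1D.
Stored little-endian, the bytes at ascending addresses are 1D 4F 55 75.
Read back as big-endian, the last byte is least significant, giving 0x1D4F5575.
0x1D4F5575 = 491738485.

491738485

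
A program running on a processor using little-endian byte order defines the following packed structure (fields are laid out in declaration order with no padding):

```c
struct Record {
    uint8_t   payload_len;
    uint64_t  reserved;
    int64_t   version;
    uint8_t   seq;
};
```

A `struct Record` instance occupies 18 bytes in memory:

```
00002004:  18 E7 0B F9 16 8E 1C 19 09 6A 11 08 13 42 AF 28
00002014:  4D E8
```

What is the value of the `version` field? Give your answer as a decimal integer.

5559886438310875498

`version` follows `payload_len` (1 B), `reserved` (8 B), so it starts at offset 1 + 8 = 9 and occupies 8 bytes.
Bytes at offsets 9..16: 6A 11 08 13 42 AF 28 4D.
Little-endian stores the least-significant byte at the lowest address.
Reassemble most-significant byte first: 4D 28 AF 42 13 08 11 6A → 0x4D28AF421308116A.
0x4D28AF421308116A = 5559886438310875498.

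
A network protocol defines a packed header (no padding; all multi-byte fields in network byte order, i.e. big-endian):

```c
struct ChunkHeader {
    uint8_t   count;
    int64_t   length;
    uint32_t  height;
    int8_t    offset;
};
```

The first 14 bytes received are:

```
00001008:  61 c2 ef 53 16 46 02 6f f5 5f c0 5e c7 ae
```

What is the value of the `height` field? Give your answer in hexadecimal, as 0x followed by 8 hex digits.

`height` follows `count` (1 B), `length` (8 B), so it starts at offset 1 + 8 = 9 and occupies 4 bytes.
Bytes at offsets 9..12: 5F C0 5E C7.
Big-endian: lowest address holds the most-significant byte.
The bytes are already most-significant first: 0x5FC05EC7.

0x5FC05EC7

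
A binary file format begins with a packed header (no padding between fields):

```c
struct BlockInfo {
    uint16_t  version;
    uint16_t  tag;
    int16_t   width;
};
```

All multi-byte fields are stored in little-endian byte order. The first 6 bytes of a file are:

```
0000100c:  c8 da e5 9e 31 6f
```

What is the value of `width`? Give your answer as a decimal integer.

28465

`width` follows `version` (2 B), `tag` (2 B), so it starts at offset 2 + 2 = 4 and occupies 2 bytes.
Bytes at offsets 4..5: 31 6F.
In little-endian order the low byte comes first in memory.
Reassemble most-significant byte first: 6F 31 → 0x6F31.
0x6F31 = 28465.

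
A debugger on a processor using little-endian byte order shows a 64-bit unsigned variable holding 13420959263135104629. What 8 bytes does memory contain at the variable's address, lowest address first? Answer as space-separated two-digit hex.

75 FE 27 B0 57 D3 40 BA

13420959263135104629 in hexadecimal, padded to 64 bits, is 0xBA40D357B027FE75.
Split into bytes (most-significant first): BA 40 D3 57 B0 27 FE 75.
In little-endian order the low byte comes first in memory.
So at ascending addresses the bytes are 75 FE 27 B0 57 D3 40 BA.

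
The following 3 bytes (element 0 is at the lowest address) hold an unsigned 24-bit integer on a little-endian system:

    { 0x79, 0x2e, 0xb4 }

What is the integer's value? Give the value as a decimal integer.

11808377

In little-endian order the low byte comes first in memory.
Reassemble most-significant byte first: B4 2E 79 → 0xB42E79.
0xB42E79 = 11808377.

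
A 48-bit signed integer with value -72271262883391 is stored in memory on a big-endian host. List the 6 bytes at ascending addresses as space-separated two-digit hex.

BE 45 09 0C 61 C1

Two's complement of -72271262883391 in 48 bits: 72271262883391 = 0x41BAF6F39E3F; invert → 0xBE45090C61C0; add 1 → 0xBE45090C61C1.
Split into bytes (most-significant first): BE 45 09 0C 61 C1.
Big-endian stores the most-significant byte at the lowest address.
So the memory order matches the most-significant-first order: BE 45 09 0C 61 C1.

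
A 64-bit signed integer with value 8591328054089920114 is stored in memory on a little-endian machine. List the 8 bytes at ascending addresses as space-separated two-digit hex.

72 AE E0 AC 58 87 3A 77

8591328054089920114 in hexadecimal, padded to 64 bits, is 0x773A8758ACE0AE72.
Split into bytes (most-significant first): 77 3A 87 58 AC E0 AE 72.
In little-endian order the low byte comes first in memory.
So at ascending addresses the bytes are 72 AE E0 AC 58 87 3A 77.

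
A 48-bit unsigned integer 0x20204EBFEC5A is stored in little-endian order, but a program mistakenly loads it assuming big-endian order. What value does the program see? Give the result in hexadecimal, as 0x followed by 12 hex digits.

0x5AECBF4E2020

Stored little-endian, the bytes at ascending addresses are 5A EC BF 4E 20 20.
Read back as big-endian, the last byte is least significant, giving 0x5AECBF4E2020.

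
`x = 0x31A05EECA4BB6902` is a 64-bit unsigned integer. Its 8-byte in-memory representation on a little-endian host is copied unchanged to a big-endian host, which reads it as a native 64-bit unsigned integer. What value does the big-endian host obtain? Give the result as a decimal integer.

Stored little-endian, the bytes at ascending addresses are 02 69 BB A4 EC 5E A0 31.
Read back as big-endian, the last byte is least significant, giving 0x0269BBA4EC5EA031.
0x0269BBA4EC5EA031 = 173876377645129777.

173876377645129777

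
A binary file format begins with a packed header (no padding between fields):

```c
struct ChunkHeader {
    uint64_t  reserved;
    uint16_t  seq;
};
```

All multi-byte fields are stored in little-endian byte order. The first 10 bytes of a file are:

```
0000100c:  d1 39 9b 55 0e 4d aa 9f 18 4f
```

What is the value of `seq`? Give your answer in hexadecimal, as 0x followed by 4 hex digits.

0x4F18

`seq` follows `reserved` (8 bytes), so it starts at byte offset 8 and occupies 2 bytes.
Bytes at offsets 8..9: 18 4F.
Little-endian: lowest address holds the least-significant byte.
Reassemble most-significant byte first: 4F 18 → 0x4F18.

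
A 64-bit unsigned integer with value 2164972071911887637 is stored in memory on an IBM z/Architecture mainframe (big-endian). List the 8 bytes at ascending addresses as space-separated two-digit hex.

2164972071911887637 in hexadecimal, padded to 64 bits, is 0x1E0B86A0FEF31315.
Split into bytes (most-significant first): 1E 0B 86 A0 FE F3 13 15.
In big-endian order the high byte comes first in memory.
So the memory order matches the most-significant-first order: 1E 0B 86 A0 FE F3 13 15.

1E 0B 86 A0 FE F3 13 15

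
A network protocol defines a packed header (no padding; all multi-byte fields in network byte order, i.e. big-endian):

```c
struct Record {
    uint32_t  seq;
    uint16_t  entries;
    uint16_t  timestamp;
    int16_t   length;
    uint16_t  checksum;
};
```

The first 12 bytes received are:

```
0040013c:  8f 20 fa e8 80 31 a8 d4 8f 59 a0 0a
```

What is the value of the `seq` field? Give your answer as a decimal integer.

`seq` is the first field, at byte offset 0, occupying 4 bytes.
Bytes at offsets 0..3: 8F 20 FA E8.
In big-endian order the high byte comes first in memory.
The bytes are already most-significant first: 0x8F20FAE8.
0x8F20FAE8 = 2401303272.

2401303272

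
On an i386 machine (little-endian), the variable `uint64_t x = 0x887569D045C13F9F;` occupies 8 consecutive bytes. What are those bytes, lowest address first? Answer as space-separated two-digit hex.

9F 3F C1 45 D0 69 75 88

Split into bytes (most-significant first): 88 75 69 D0 45 C1 3F 9F.
Little-endian: lowest address holds the least-significant byte.
So at ascending addresses the bytes are 9F 3F C1 45 D0 69 75 88.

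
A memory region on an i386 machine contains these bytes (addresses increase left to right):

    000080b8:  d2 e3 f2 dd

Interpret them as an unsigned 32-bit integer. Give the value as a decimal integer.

3723682770

In little-endian order the low byte comes first in memory.
Reassemble most-significant byte first: DD F2 E3 D2 → 0xDDF2E3D2.
0xDDF2E3D2 = 3723682770.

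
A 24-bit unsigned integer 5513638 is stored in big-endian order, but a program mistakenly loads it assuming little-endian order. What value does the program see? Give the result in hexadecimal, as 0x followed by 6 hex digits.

5513638 in 24-bit hexadecimal is 0x5421A6.
Stored big-endian, the bytes at ascending addresses are 54 21 A6.
Read back as little-endian, the first byte is least significant, giving 0xA62154.

0xA62154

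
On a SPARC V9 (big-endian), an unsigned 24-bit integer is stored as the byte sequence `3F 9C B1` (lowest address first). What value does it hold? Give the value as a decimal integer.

4168881

Big-endian stores the most-significant byte at the lowest address.
The bytes are already most-significant first: 0x3F9CB1.
0x3F9CB1 = 4168881.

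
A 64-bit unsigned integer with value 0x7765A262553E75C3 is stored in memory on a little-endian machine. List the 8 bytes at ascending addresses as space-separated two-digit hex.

C3 75 3E 55 62 A2 65 77

Split into bytes (most-significant first): 77 65 A2 62 55 3E 75 C3.
Little-endian: lowest address holds the least-significant byte.
So at ascending addresses the bytes are C3 75 3E 55 62 A2 65 77.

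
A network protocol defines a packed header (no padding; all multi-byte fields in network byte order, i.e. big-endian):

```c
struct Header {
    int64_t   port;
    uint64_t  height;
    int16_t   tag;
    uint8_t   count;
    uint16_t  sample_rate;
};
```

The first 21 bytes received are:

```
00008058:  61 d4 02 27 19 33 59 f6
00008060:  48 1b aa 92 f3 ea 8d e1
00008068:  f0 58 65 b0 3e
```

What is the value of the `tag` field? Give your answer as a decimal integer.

`tag` follows `port` (8 B), `height` (8 B), so it starts at offset 8 + 8 = 16 and occupies 2 bytes.
Bytes at offsets 16..17: F0 58.
In big-endian order the high byte comes first in memory.
The bytes are already most-significant first: 0xF058.
Top bit is set, so as a signed 16-bit value this is 0xF058 − 2^16 = -4008.

-4008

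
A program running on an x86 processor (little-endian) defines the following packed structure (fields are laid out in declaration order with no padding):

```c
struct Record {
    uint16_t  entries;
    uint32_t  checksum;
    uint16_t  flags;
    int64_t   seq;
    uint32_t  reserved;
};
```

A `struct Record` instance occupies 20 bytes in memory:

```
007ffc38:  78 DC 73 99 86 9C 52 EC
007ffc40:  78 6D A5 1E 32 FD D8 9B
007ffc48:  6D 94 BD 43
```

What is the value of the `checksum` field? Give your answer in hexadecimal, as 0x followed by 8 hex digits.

`checksum` follows `entries` (2 bytes), so it starts at byte offset 2 and occupies 4 bytes.
Bytes at offsets 2..5: 73 99 86 9C.
In little-endian order the low byte comes first in memory.
Reassemble most-significant byte first: 9C 86 99 73 → 0x9C869973.

0x9C869973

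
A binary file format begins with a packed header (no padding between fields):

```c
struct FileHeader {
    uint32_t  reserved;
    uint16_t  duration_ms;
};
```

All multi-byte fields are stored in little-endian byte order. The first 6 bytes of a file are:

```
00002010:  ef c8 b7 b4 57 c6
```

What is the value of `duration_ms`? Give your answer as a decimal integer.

50775

`duration_ms` follows `reserved` (4 bytes), so it starts at byte offset 4 and occupies 2 bytes.
Bytes at offsets 4..5: 57 C6.
Little-endian: lowest address holds the least-significant byte.
Reassemble most-significant byte first: C6 57 → 0xC657.
0xC657 = 50775.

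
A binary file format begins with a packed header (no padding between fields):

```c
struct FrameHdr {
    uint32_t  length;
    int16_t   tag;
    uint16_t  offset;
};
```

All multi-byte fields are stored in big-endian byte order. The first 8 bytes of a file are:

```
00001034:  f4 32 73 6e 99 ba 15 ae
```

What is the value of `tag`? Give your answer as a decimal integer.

-26182

`tag` follows `length` (4 bytes), so it starts at byte offset 4 and occupies 2 bytes.
Bytes at offsets 4..5: 99 BA.
In big-endian order the high byte comes first in memory.
The bytes are already most-significant first: 0x99BA.
Top bit is set, so as a signed 16-bit value this is 0x99BA − 2^16 = -26182.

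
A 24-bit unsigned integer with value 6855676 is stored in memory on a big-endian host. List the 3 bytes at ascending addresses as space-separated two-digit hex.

6855676 in hexadecimal, padded to 24 bits, is 0x689BFC.
Split into bytes (most-significant first): 68 9B FC.
Big-endian stores the most-significant byte at the lowest address.
So the memory order matches the most-significant-first order: 68 9B FC.

68 9B FC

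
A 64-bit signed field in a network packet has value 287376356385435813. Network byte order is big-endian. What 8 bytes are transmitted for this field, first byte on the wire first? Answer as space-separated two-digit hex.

03 FC F7 46 07 33 30 A5

287376356385435813 in hexadecimal, padded to 64 bits, is 0x03FCF746073330A5.
Split into bytes (most-significant first): 03 FC F7 46 07 33 30 A5.
In big-endian order the high byte comes first in memory.
So the memory order matches the most-significant-first order: 03 FC F7 46 07 33 30 A5.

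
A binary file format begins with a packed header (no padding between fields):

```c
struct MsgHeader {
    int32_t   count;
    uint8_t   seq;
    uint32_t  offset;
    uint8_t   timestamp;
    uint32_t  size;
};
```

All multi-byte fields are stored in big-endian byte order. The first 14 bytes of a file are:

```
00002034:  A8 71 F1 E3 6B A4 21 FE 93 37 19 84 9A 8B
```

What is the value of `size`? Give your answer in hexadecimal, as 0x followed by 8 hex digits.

`size` follows `count` (4 B), `seq` (1 B), `offset` (4 B), `timestamp` (1 B), so it starts at offset 4 + 1 + 4 + 1 = 10 and occupies 4 bytes.
Bytes at offsets 10..13: 19 84 9A 8B.
Big-endian: lowest address holds the most-significant byte.
The bytes are already most-significant first: 0x19849A8B.

0x19849A8B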